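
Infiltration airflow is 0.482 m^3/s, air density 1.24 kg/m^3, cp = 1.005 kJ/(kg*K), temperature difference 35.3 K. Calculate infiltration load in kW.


Q = V_dot * rho * cp * dT
Q = 0.482 * 1.24 * 1.005 * 35.3
Q = 21.204 kW

21.204


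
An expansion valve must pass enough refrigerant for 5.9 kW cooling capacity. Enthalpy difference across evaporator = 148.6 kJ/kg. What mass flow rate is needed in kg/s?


m_dot = Q / dh
m_dot = 5.9 / 148.6
m_dot = 0.0397 kg/s

0.0397


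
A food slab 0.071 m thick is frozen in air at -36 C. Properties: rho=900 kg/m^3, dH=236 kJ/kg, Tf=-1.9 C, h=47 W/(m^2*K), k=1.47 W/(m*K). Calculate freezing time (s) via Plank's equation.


dT = -1.9 - (-36) = 34.1 K
term1 = a/(2h) = 0.071/(2*47) = 0.0007553191489
term2 = a^2/(8k) = 0.071^2/(8*1.47) = 0.0004286564626
t = rho*dH*1000/dT * (term1 + term2)
t = 900*236*1000/34.1 * (0.0007553191489 + 0.0004286564626)
t = 7375 s

7375


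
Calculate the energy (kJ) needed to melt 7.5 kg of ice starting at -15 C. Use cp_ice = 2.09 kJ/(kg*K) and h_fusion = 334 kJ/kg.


Sensible heat = cp * dT = 2.09 * 15 = 31.35 kJ/kg
Total per kg = 31.35 + 334 = 365.35 kJ/kg
Q = m * total = 7.5 * 365.35
Q = 2740.1 kJ

2740.1


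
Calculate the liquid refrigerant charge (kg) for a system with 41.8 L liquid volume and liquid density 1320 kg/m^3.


Charge = V * rho / 1000
Charge = 41.8 * 1320 / 1000
Charge = 55.18 kg

55.18


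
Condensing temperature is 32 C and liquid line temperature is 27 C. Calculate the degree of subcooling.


Subcooling = T_cond - T_liquid
Subcooling = 32 - 27
Subcooling = 5 K

5


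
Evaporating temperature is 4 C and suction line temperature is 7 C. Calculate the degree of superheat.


Superheat = T_suction - T_evap
Superheat = 7 - (4)
Superheat = 3 K

3


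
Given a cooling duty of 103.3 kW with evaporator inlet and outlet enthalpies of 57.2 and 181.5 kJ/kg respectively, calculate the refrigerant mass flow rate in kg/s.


dh = 181.5 - 57.2 = 124.3 kJ/kg
m_dot = Q / dh = 103.3 / 124.3 = 0.8311 kg/s

0.8311


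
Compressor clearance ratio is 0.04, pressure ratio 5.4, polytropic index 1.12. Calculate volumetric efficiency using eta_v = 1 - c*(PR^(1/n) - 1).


PR^(1/n) = 5.4^(1/1.12) = 4.50736782
eta_v = 1 - 0.04 * (4.50736782 - 1)
eta_v = 0.8597

0.8597


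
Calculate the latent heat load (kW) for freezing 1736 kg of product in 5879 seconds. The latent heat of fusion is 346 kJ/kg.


Q_lat = m * h_fg / t
Q_lat = 1736 * 346 / 5879
Q_lat = 102.17 kW

102.17


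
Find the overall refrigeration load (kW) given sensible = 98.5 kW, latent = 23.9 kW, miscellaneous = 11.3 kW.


Q_total = Q_s + Q_l + Q_misc
Q_total = 98.5 + 23.9 + 11.3
Q_total = 133.7 kW

133.7


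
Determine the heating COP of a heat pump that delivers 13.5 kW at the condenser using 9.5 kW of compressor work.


COP_hp = Q_cond / W
COP_hp = 13.5 / 9.5
COP_hp = 1.421

1.421


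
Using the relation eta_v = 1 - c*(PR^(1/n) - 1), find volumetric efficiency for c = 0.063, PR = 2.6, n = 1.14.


PR^(1/n) = 2.6^(1/1.14) = 2.31212713
eta_v = 1 - 0.063 * (2.31212713 - 1)
eta_v = 0.9173

0.9173


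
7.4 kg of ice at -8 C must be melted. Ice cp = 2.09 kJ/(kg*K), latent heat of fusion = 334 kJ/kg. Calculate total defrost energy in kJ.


Sensible heat = cp * dT = 2.09 * 8 = 16.72 kJ/kg
Total per kg = 16.72 + 334 = 350.72 kJ/kg
Q = m * total = 7.4 * 350.72
Q = 2595.3 kJ

2595.3


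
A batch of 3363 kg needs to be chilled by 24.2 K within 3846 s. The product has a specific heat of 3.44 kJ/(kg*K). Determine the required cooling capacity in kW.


Q = m * cp * dT / t
Q = 3363 * 3.44 * 24.2 / 3846
Q = 72.793 kW

72.793


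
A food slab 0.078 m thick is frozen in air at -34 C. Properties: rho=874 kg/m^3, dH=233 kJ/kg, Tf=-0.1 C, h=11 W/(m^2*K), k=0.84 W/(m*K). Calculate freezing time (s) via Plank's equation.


dT = -0.1 - (-34) = 33.9 K
term1 = a/(2h) = 0.078/(2*11) = 0.003545454545
term2 = a^2/(8k) = 0.078^2/(8*0.84) = 0.0009053571429
t = rho*dH*1000/dT * (term1 + term2)
t = 874*233*1000/33.9 * (0.003545454545 + 0.0009053571429)
t = 26737 s

26737


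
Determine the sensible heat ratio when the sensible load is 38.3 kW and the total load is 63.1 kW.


SHR = Q_sensible / Q_total
SHR = 38.3 / 63.1
SHR = 0.607

0.607


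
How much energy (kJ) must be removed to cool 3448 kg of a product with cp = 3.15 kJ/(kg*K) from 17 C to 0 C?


dT = 17 - (0) = 17 K
Q = m * cp * dT = 3448 * 3.15 * 17
Q = 184640 kJ

184640


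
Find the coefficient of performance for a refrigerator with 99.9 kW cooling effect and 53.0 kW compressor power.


COP = Q_evap / W
COP = 99.9 / 53.0
COP = 1.885

1.885


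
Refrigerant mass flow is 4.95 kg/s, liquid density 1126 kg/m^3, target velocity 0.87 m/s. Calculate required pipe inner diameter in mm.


A = m_dot / (rho * v) = 4.95 / (1126 * 0.87) = 0.005052979727 m^2
d = sqrt(4*A/pi) * 1000
d = 80.2 mm

80.2


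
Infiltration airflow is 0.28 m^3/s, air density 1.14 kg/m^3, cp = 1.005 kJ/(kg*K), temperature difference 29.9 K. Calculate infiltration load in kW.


Q = V_dot * rho * cp * dT
Q = 0.28 * 1.14 * 1.005 * 29.9
Q = 9.592 kW

9.592


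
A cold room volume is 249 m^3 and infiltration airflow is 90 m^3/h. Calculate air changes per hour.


ACH = flow / volume
ACH = 90 / 249
ACH = 0.361

0.361


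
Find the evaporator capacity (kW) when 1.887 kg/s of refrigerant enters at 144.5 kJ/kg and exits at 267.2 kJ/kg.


dh = 267.2 - 144.5 = 122.7 kJ/kg
Q_evap = m_dot * dh = 1.887 * 122.7
Q_evap = 231.53 kW

231.53


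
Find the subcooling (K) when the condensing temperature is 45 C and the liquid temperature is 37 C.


Subcooling = T_cond - T_liquid
Subcooling = 45 - 37
Subcooling = 8 K

8


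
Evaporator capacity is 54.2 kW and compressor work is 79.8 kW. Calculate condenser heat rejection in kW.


Q_cond = Q_evap + W
Q_cond = 54.2 + 79.8
Q_cond = 134.0 kW

134.0


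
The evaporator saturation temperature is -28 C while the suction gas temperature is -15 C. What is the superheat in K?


Superheat = T_suction - T_evap
Superheat = -15 - (-28)
Superheat = 13 K

13


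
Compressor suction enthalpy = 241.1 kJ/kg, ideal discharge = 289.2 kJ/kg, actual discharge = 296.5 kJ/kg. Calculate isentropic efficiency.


dh_ideal = 289.2 - 241.1 = 48.1 kJ/kg
dh_actual = 296.5 - 241.1 = 55.4 kJ/kg
eta_s = dh_ideal / dh_actual = 48.1 / 55.4
eta_s = 0.8682

0.8682


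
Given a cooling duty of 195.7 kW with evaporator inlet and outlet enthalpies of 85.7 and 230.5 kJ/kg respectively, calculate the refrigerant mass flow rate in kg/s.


dh = 230.5 - 85.7 = 144.8 kJ/kg
m_dot = Q / dh = 195.7 / 144.8 = 1.3515 kg/s

1.3515


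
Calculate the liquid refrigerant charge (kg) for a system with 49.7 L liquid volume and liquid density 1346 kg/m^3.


Charge = V * rho / 1000
Charge = 49.7 * 1346 / 1000
Charge = 66.9 kg

66.9


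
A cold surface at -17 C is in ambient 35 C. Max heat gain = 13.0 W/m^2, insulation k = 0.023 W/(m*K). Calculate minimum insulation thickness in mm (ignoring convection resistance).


dT = 35 - (-17) = 52 K
thickness = k * dT / q_max * 1000
thickness = 0.023 * 52 / 13.0 * 1000
thickness = 92.0 mm

92.0


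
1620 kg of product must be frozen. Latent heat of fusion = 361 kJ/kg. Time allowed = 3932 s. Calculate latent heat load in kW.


Q_lat = m * h_fg / t
Q_lat = 1620 * 361 / 3932
Q_lat = 148.73 kW

148.73


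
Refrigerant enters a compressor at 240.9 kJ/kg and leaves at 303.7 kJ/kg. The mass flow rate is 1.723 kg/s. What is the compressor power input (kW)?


dh = 303.7 - 240.9 = 62.8 kJ/kg
W = m_dot * dh = 1.723 * 62.8 = 108.2 kW

108.2


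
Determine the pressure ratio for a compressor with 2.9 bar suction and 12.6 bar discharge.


PR = P_high / P_low
PR = 12.6 / 2.9
PR = 4.345

4.345


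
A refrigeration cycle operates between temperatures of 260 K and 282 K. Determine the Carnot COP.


dT = 282 - 260 = 22 K
COP_carnot = T_cold / dT = 260 / 22
COP_carnot = 11.818

11.818


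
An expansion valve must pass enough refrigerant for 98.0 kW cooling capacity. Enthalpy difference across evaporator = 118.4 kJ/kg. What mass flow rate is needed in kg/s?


m_dot = Q / dh
m_dot = 98.0 / 118.4
m_dot = 0.8277 kg/s

0.8277


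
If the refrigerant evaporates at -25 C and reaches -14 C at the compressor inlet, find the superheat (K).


Superheat = T_suction - T_evap
Superheat = -14 - (-25)
Superheat = 11 K

11


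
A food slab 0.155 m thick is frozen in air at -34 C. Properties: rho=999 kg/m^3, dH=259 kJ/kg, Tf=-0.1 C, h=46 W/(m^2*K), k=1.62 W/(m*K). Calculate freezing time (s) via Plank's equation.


dT = -0.1 - (-34) = 33.9 K
term1 = a/(2h) = 0.155/(2*46) = 0.001684782609
term2 = a^2/(8k) = 0.155^2/(8*1.62) = 0.001853780864
t = rho*dH*1000/dT * (term1 + term2)
t = 999*259*1000/33.9 * (0.001684782609 + 0.001853780864)
t = 27008 s

27008


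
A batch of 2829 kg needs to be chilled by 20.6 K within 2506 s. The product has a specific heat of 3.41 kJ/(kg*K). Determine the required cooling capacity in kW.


Q = m * cp * dT / t
Q = 2829 * 3.41 * 20.6 / 2506
Q = 79.3 kW

79.3


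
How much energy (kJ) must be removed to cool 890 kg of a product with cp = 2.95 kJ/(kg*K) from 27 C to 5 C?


dT = 27 - (5) = 22 K
Q = m * cp * dT = 890 * 2.95 * 22
Q = 57761 kJ

57761


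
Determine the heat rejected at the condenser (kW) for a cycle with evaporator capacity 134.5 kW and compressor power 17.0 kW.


Q_cond = Q_evap + W
Q_cond = 134.5 + 17.0
Q_cond = 151.5 kW

151.5


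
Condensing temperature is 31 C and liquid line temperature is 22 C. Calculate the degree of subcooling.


Subcooling = T_cond - T_liquid
Subcooling = 31 - 22
Subcooling = 9 K

9


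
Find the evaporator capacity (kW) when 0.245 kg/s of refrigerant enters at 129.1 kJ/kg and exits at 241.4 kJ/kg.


dh = 241.4 - 129.1 = 112.3 kJ/kg
Q_evap = m_dot * dh = 0.245 * 112.3
Q_evap = 27.51 kW

27.51


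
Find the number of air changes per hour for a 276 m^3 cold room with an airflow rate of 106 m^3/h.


ACH = flow / volume
ACH = 106 / 276
ACH = 0.384

0.384


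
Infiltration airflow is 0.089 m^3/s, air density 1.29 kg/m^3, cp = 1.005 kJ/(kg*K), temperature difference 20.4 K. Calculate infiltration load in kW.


Q = V_dot * rho * cp * dT
Q = 0.089 * 1.29 * 1.005 * 20.4
Q = 2.354 kW

2.354


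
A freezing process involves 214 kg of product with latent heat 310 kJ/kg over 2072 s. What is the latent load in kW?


Q_lat = m * h_fg / t
Q_lat = 214 * 310 / 2072
Q_lat = 32.02 kW

32.02


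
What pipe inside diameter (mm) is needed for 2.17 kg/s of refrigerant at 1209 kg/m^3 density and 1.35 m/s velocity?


A = m_dot / (rho * v) = 2.17 / (1209 * 1.35) = 0.001329534663 m^2
d = sqrt(4*A/pi) * 1000
d = 41.1 mm

41.1


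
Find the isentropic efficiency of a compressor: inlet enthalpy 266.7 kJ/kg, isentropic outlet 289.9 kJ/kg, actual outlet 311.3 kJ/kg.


dh_ideal = 289.9 - 266.7 = 23.2 kJ/kg
dh_actual = 311.3 - 266.7 = 44.6 kJ/kg
eta_s = dh_ideal / dh_actual = 23.2 / 44.6
eta_s = 0.5202

0.5202


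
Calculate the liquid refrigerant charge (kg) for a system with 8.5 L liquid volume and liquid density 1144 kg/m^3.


Charge = V * rho / 1000
Charge = 8.5 * 1144 / 1000
Charge = 9.72 kg

9.72


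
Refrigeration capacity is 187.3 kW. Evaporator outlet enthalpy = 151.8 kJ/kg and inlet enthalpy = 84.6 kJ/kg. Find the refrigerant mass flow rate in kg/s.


dh = 151.8 - 84.6 = 67.2 kJ/kg
m_dot = Q / dh = 187.3 / 67.2 = 2.7872 kg/s

2.7872


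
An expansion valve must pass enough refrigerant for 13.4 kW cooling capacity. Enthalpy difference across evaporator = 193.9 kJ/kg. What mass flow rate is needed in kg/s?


m_dot = Q / dh
m_dot = 13.4 / 193.9
m_dot = 0.0691 kg/s

0.0691


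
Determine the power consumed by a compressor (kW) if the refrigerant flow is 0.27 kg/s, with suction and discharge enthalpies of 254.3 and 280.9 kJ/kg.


dh = 280.9 - 254.3 = 26.6 kJ/kg
W = m_dot * dh = 0.27 * 26.6 = 7.18 kW

7.18


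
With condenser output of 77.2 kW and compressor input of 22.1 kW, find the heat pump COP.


COP_hp = Q_cond / W
COP_hp = 77.2 / 22.1
COP_hp = 3.493

3.493


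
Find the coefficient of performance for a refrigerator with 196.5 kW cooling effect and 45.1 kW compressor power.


COP = Q_evap / W
COP = 196.5 / 45.1
COP = 4.357

4.357


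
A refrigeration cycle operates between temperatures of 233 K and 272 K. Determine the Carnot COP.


dT = 272 - 233 = 39 K
COP_carnot = T_cold / dT = 233 / 39
COP_carnot = 5.974

5.974


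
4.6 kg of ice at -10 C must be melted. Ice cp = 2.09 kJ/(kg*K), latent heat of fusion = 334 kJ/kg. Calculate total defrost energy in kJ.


Sensible heat = cp * dT = 2.09 * 10 = 20.9 kJ/kg
Total per kg = 20.9 + 334 = 354.9 kJ/kg
Q = m * total = 4.6 * 354.9
Q = 1632.5 kJ

1632.5


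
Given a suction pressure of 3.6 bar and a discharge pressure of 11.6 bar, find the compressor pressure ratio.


PR = P_high / P_low
PR = 11.6 / 3.6
PR = 3.222

3.222


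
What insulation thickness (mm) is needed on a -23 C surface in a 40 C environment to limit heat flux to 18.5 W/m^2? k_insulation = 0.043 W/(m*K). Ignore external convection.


dT = 40 - (-23) = 63 K
thickness = k * dT / q_max * 1000
thickness = 0.043 * 63 / 18.5 * 1000
thickness = 146.4 mm

146.4


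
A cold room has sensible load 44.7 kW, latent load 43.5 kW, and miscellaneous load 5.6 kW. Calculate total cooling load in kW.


Q_total = Q_s + Q_l + Q_misc
Q_total = 44.7 + 43.5 + 5.6
Q_total = 93.8 kW

93.8


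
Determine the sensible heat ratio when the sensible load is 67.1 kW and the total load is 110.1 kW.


SHR = Q_sensible / Q_total
SHR = 67.1 / 110.1
SHR = 0.609

0.609


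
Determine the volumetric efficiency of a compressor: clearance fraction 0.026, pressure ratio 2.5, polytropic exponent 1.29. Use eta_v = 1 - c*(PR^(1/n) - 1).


PR^(1/n) = 2.5^(1/1.29) = 2.03460743
eta_v = 1 - 0.026 * (2.03460743 - 1)
eta_v = 0.9731

0.9731


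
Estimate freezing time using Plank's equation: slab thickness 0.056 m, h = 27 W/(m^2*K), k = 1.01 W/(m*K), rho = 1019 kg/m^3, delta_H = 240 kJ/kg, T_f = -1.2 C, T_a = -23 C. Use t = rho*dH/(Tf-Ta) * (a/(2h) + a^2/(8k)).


dT = -1.2 - (-23) = 21.8 K
term1 = a/(2h) = 0.056/(2*27) = 0.001037037037
term2 = a^2/(8k) = 0.056^2/(8*1.01) = 0.0003881188119
t = rho*dH*1000/dT * (term1 + term2)
t = 1019*240*1000/21.8 * (0.001037037037 + 0.0003881188119)
t = 15988 s

15988


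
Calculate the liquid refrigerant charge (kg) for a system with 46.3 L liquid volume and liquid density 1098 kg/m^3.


Charge = V * rho / 1000
Charge = 46.3 * 1098 / 1000
Charge = 50.84 kg

50.84


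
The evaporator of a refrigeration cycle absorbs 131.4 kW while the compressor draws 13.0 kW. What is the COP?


COP = Q_evap / W
COP = 131.4 / 13.0
COP = 10.108

10.108


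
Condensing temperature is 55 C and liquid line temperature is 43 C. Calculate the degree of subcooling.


Subcooling = T_cond - T_liquid
Subcooling = 55 - 43
Subcooling = 12 K

12


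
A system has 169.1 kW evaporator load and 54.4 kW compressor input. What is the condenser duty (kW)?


Q_cond = Q_evap + W
Q_cond = 169.1 + 54.4
Q_cond = 223.5 kW

223.5


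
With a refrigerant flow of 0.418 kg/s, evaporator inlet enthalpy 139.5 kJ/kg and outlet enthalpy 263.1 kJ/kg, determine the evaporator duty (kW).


dh = 263.1 - 139.5 = 123.6 kJ/kg
Q_evap = m_dot * dh = 0.418 * 123.6
Q_evap = 51.66 kW

51.66


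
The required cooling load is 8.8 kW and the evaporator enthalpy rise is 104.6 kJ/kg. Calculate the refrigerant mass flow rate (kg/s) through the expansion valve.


m_dot = Q / dh
m_dot = 8.8 / 104.6
m_dot = 0.0841 kg/s

0.0841


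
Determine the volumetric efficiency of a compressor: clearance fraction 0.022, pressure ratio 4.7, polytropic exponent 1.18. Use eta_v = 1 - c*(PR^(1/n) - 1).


PR^(1/n) = 4.7^(1/1.18) = 3.71171358
eta_v = 1 - 0.022 * (3.71171358 - 1)
eta_v = 0.9403

0.9403


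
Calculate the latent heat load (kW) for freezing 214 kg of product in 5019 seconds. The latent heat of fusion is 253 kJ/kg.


Q_lat = m * h_fg / t
Q_lat = 214 * 253 / 5019
Q_lat = 10.79 kW

10.79


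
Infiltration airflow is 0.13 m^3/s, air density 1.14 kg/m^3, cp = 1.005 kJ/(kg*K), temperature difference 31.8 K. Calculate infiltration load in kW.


Q = V_dot * rho * cp * dT
Q = 0.13 * 1.14 * 1.005 * 31.8
Q = 4.736 kW

4.736


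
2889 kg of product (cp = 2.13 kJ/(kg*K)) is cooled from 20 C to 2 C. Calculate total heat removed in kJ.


dT = 20 - (2) = 18 K
Q = m * cp * dT = 2889 * 2.13 * 18
Q = 110764 kJ

110764


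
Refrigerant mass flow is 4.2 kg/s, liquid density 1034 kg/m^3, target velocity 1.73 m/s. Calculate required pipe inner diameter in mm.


A = m_dot / (rho * v) = 4.2 / (1034 * 1.73) = 0.002347916504 m^2
d = sqrt(4*A/pi) * 1000
d = 54.7 mm

54.7


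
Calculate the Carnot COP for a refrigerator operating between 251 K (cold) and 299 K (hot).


dT = 299 - 251 = 48 K
COP_carnot = T_cold / dT = 251 / 48
COP_carnot = 5.229

5.229


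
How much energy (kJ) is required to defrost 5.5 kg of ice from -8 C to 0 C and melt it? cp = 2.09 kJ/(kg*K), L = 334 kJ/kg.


Sensible heat = cp * dT = 2.09 * 8 = 16.72 kJ/kg
Total per kg = 16.72 + 334 = 350.72 kJ/kg
Q = m * total = 5.5 * 350.72
Q = 1929.0 kJ

1929.0


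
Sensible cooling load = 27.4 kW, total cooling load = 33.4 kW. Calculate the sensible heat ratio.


SHR = Q_sensible / Q_total
SHR = 27.4 / 33.4
SHR = 0.82

0.82


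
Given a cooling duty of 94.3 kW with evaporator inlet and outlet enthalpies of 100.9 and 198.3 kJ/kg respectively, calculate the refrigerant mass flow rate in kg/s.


dh = 198.3 - 100.9 = 97.4 kJ/kg
m_dot = Q / dh = 94.3 / 97.4 = 0.9682 kg/s

0.9682


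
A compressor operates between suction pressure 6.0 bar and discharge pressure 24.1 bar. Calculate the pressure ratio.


PR = P_high / P_low
PR = 24.1 / 6.0
PR = 4.017

4.017


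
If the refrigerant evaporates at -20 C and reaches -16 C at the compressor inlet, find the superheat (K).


Superheat = T_suction - T_evap
Superheat = -16 - (-20)
Superheat = 4 K

4


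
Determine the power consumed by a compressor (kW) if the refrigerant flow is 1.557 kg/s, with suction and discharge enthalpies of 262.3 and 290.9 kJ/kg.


dh = 290.9 - 262.3 = 28.6 kJ/kg
W = m_dot * dh = 1.557 * 28.6 = 44.53 kW

44.53


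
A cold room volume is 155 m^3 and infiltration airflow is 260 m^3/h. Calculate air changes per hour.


ACH = flow / volume
ACH = 260 / 155
ACH = 1.677

1.677


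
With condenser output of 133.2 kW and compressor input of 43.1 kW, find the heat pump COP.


COP_hp = Q_cond / W
COP_hp = 133.2 / 43.1
COP_hp = 3.09

3.09


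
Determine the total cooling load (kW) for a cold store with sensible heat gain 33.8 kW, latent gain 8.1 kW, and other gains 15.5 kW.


Q_total = Q_s + Q_l + Q_misc
Q_total = 33.8 + 8.1 + 15.5
Q_total = 57.4 kW

57.4


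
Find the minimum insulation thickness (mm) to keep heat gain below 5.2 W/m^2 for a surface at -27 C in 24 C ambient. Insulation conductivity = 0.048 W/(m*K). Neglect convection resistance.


dT = 24 - (-27) = 51 K
thickness = k * dT / q_max * 1000
thickness = 0.048 * 51 / 5.2 * 1000
thickness = 470.8 mm

470.8


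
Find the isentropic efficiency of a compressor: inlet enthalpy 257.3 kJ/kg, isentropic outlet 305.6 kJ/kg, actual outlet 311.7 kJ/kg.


dh_ideal = 305.6 - 257.3 = 48.3 kJ/kg
dh_actual = 311.7 - 257.3 = 54.4 kJ/kg
eta_s = dh_ideal / dh_actual = 48.3 / 54.4
eta_s = 0.8879

0.8879


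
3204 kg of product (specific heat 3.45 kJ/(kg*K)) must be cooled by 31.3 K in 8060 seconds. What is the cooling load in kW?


Q = m * cp * dT / t
Q = 3204 * 3.45 * 31.3 / 8060
Q = 42.926 kW

42.926


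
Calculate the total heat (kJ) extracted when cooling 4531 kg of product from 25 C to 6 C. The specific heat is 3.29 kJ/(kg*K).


dT = 25 - (6) = 19 K
Q = m * cp * dT = 4531 * 3.29 * 19
Q = 283233 kJ

283233


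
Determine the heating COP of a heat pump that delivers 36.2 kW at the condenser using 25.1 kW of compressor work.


COP_hp = Q_cond / W
COP_hp = 36.2 / 25.1
COP_hp = 1.442

1.442


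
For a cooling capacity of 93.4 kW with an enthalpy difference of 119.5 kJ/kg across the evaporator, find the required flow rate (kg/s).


m_dot = Q / dh
m_dot = 93.4 / 119.5
m_dot = 0.7816 kg/s

0.7816


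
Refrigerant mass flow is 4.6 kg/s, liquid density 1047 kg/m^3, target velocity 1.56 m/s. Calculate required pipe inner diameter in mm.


A = m_dot / (rho * v) = 4.6 / (1047 * 1.56) = 0.002816349521 m^2
d = sqrt(4*A/pi) * 1000
d = 59.9 mm

59.9


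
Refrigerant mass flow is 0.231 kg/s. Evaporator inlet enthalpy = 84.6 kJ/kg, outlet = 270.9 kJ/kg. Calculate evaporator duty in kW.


dh = 270.9 - 84.6 = 186.3 kJ/kg
Q_evap = m_dot * dh = 0.231 * 186.3
Q_evap = 43.04 kW

43.04


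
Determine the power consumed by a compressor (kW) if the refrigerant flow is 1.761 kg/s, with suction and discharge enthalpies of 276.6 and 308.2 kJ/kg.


dh = 308.2 - 276.6 = 31.6 kJ/kg
W = m_dot * dh = 1.761 * 31.6 = 55.65 kW

55.65


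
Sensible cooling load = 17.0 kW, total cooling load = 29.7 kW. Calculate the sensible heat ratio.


SHR = Q_sensible / Q_total
SHR = 17.0 / 29.7
SHR = 0.572

0.572


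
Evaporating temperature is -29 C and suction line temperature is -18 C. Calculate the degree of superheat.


Superheat = T_suction - T_evap
Superheat = -18 - (-29)
Superheat = 11 K

11


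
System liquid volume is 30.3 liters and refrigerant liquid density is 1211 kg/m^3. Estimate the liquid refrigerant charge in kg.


Charge = V * rho / 1000
Charge = 30.3 * 1211 / 1000
Charge = 36.69 kg

36.69


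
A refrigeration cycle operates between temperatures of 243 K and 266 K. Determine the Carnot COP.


dT = 266 - 243 = 23 K
COP_carnot = T_cold / dT = 243 / 23
COP_carnot = 10.565

10.565


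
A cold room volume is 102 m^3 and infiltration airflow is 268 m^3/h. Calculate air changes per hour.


ACH = flow / volume
ACH = 268 / 102
ACH = 2.627

2.627


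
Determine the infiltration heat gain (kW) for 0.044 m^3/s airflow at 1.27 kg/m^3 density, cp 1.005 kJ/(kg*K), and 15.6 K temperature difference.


Q = V_dot * rho * cp * dT
Q = 0.044 * 1.27 * 1.005 * 15.6
Q = 0.876 kW

0.876


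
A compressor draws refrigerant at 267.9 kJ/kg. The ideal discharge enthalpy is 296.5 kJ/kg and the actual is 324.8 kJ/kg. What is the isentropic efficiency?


dh_ideal = 296.5 - 267.9 = 28.6 kJ/kg
dh_actual = 324.8 - 267.9 = 56.9 kJ/kg
eta_s = dh_ideal / dh_actual = 28.6 / 56.9
eta_s = 0.5026

0.5026


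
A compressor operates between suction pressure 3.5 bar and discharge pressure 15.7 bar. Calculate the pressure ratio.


PR = P_high / P_low
PR = 15.7 / 3.5
PR = 4.486

4.486


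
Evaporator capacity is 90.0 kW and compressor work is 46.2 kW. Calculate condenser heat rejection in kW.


Q_cond = Q_evap + W
Q_cond = 90.0 + 46.2
Q_cond = 136.2 kW

136.2


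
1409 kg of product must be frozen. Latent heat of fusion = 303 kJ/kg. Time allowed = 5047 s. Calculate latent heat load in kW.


Q_lat = m * h_fg / t
Q_lat = 1409 * 303 / 5047
Q_lat = 84.59 kW

84.59


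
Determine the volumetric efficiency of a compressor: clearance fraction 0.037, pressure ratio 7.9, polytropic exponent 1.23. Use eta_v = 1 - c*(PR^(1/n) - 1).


PR^(1/n) = 7.9^(1/1.23) = 5.36757502
eta_v = 1 - 0.037 * (5.36757502 - 1)
eta_v = 0.8384

0.8384


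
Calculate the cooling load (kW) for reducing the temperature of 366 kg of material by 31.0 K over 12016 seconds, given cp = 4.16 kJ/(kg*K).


Q = m * cp * dT / t
Q = 366 * 4.16 * 31.0 / 12016
Q = 3.928 kW

3.928


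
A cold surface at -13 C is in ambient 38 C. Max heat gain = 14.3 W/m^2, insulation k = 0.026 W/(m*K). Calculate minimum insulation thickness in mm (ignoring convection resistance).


dT = 38 - (-13) = 51 K
thickness = k * dT / q_max * 1000
thickness = 0.026 * 51 / 14.3 * 1000
thickness = 92.7 mm

92.7


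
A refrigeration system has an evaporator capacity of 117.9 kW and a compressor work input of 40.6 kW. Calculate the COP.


COP = Q_evap / W
COP = 117.9 / 40.6
COP = 2.904

2.904


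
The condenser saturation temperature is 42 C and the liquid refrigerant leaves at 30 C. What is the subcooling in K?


Subcooling = T_cond - T_liquid
Subcooling = 42 - 30
Subcooling = 12 K

12


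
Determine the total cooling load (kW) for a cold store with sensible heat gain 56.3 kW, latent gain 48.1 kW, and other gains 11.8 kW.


Q_total = Q_s + Q_l + Q_misc
Q_total = 56.3 + 48.1 + 11.8
Q_total = 116.2 kW

116.2


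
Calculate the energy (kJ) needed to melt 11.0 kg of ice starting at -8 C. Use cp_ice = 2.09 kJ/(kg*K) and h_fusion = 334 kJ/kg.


Sensible heat = cp * dT = 2.09 * 8 = 16.72 kJ/kg
Total per kg = 16.72 + 334 = 350.72 kJ/kg
Q = m * total = 11.0 * 350.72
Q = 3857.9 kJ

3857.9


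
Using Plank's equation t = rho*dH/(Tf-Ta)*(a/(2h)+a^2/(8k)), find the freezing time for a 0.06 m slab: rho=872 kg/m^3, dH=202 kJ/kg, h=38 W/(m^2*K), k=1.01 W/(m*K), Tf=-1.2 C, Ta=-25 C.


dT = -1.2 - (-25) = 23.8 K
term1 = a/(2h) = 0.06/(2*38) = 0.0007894736842
term2 = a^2/(8k) = 0.06^2/(8*1.01) = 0.0004455445545
t = rho*dH*1000/dT * (term1 + term2)
t = 872*202*1000/23.8 * (0.0007894736842 + 0.0004455445545)
t = 9140 s

9140


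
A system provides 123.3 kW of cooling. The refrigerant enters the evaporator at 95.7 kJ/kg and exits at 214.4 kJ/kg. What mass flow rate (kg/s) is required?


dh = 214.4 - 95.7 = 118.7 kJ/kg
m_dot = Q / dh = 123.3 / 118.7 = 1.0388 kg/s

1.0388


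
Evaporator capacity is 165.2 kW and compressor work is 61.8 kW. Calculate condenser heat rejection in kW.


Q_cond = Q_evap + W
Q_cond = 165.2 + 61.8
Q_cond = 227.0 kW

227.0


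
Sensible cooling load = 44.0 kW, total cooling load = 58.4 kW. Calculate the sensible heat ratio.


SHR = Q_sensible / Q_total
SHR = 44.0 / 58.4
SHR = 0.753

0.753


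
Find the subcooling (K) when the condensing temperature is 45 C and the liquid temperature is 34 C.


Subcooling = T_cond - T_liquid
Subcooling = 45 - 34
Subcooling = 11 K

11


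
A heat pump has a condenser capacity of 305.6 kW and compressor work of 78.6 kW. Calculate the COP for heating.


COP_hp = Q_cond / W
COP_hp = 305.6 / 78.6
COP_hp = 3.888

3.888


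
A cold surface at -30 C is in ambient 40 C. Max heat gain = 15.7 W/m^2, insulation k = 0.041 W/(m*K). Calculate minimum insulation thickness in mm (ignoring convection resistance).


dT = 40 - (-30) = 70 K
thickness = k * dT / q_max * 1000
thickness = 0.041 * 70 / 15.7 * 1000
thickness = 182.8 mm

182.8


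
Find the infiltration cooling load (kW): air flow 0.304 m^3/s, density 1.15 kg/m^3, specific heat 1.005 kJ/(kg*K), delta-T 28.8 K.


Q = V_dot * rho * cp * dT
Q = 0.304 * 1.15 * 1.005 * 28.8
Q = 10.119 kW

10.119


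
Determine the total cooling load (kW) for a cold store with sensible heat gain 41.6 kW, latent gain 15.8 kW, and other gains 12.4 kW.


Q_total = Q_s + Q_l + Q_misc
Q_total = 41.6 + 15.8 + 12.4
Q_total = 69.8 kW

69.8


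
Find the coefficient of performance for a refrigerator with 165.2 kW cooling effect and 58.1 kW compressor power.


COP = Q_evap / W
COP = 165.2 / 58.1
COP = 2.843

2.843


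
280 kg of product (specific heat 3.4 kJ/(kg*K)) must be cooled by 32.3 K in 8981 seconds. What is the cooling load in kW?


Q = m * cp * dT / t
Q = 280 * 3.4 * 32.3 / 8981
Q = 3.424 kW

3.424


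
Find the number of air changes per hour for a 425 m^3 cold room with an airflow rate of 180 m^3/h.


ACH = flow / volume
ACH = 180 / 425
ACH = 0.424

0.424


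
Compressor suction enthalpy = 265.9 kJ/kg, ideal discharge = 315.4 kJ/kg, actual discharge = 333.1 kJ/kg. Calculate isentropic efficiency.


dh_ideal = 315.4 - 265.9 = 49.5 kJ/kg
dh_actual = 333.1 - 265.9 = 67.2 kJ/kg
eta_s = dh_ideal / dh_actual = 49.5 / 67.2
eta_s = 0.7366

0.7366


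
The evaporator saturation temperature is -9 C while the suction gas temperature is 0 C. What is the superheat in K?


Superheat = T_suction - T_evap
Superheat = 0 - (-9)
Superheat = 9 K

9


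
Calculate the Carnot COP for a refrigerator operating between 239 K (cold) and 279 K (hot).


dT = 279 - 239 = 40 K
COP_carnot = T_cold / dT = 239 / 40
COP_carnot = 5.975

5.975


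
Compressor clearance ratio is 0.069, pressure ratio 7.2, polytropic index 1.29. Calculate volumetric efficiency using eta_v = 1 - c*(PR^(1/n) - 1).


PR^(1/n) = 7.2^(1/1.29) = 4.61954109
eta_v = 1 - 0.069 * (4.61954109 - 1)
eta_v = 0.7503

0.7503


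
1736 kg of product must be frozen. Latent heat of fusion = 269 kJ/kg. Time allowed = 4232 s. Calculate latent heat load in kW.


Q_lat = m * h_fg / t
Q_lat = 1736 * 269 / 4232
Q_lat = 110.35 kW

110.35


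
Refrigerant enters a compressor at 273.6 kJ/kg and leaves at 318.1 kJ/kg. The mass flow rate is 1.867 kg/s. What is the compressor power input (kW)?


dh = 318.1 - 273.6 = 44.5 kJ/kg
W = m_dot * dh = 1.867 * 44.5 = 83.08 kW

83.08


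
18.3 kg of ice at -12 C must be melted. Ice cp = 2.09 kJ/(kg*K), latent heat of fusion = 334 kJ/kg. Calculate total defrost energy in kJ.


Sensible heat = cp * dT = 2.09 * 12 = 25.08 kJ/kg
Total per kg = 25.08 + 334 = 359.08 kJ/kg
Q = m * total = 18.3 * 359.08
Q = 6571.2 kJ

6571.2


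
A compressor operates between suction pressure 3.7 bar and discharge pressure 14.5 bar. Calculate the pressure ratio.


PR = P_high / P_low
PR = 14.5 / 3.7
PR = 3.919

3.919


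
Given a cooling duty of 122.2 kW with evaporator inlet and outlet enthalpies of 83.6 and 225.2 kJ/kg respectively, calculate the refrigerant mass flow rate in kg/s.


dh = 225.2 - 83.6 = 141.6 kJ/kg
m_dot = Q / dh = 122.2 / 141.6 = 0.863 kg/s

0.863


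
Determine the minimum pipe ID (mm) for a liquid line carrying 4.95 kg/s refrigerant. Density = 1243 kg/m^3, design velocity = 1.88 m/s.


A = m_dot / (rho * v) = 4.95 / (1243 * 1.88) = 0.002118245152 m^2
d = sqrt(4*A/pi) * 1000
d = 51.9 mm

51.9


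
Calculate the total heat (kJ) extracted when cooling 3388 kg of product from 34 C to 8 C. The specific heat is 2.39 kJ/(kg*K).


dT = 34 - (8) = 26 K
Q = m * cp * dT = 3388 * 2.39 * 26
Q = 210530 kJ

210530


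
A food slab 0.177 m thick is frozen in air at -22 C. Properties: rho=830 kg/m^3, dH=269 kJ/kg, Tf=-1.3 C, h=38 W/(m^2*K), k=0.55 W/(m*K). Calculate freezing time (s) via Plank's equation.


dT = -1.3 - (-22) = 20.7 K
term1 = a/(2h) = 0.177/(2*38) = 0.002328947368
term2 = a^2/(8k) = 0.177^2/(8*0.55) = 0.007120227273
t = rho*dH*1000/dT * (term1 + term2)
t = 830*269*1000/20.7 * (0.002328947368 + 0.007120227273)
t = 101919 s

101919


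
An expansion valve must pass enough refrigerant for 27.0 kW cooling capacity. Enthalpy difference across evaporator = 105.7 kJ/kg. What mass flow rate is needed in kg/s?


m_dot = Q / dh
m_dot = 27.0 / 105.7
m_dot = 0.2554 kg/s

0.2554


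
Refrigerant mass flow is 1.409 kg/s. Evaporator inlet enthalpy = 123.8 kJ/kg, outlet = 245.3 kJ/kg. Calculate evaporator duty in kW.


dh = 245.3 - 123.8 = 121.5 kJ/kg
Q_evap = m_dot * dh = 1.409 * 121.5
Q_evap = 171.19 kW

171.19


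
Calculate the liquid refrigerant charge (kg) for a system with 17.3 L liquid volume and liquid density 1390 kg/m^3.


Charge = V * rho / 1000
Charge = 17.3 * 1390 / 1000
Charge = 24.05 kg

24.05


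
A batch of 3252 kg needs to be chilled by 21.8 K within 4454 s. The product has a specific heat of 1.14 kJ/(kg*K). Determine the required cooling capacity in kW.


Q = m * cp * dT / t
Q = 3252 * 1.14 * 21.8 / 4454
Q = 18.145 kW

18.145


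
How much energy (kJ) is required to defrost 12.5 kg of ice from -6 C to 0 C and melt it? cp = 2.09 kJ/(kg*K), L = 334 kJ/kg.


Sensible heat = cp * dT = 2.09 * 6 = 12.54 kJ/kg
Total per kg = 12.54 + 334 = 346.54 kJ/kg
Q = m * total = 12.5 * 346.54
Q = 4331.8 kJ

4331.8


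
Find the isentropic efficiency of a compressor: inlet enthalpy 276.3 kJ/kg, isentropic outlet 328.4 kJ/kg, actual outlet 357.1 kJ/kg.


dh_ideal = 328.4 - 276.3 = 52.1 kJ/kg
dh_actual = 357.1 - 276.3 = 80.8 kJ/kg
eta_s = dh_ideal / dh_actual = 52.1 / 80.8
eta_s = 0.6448

0.6448


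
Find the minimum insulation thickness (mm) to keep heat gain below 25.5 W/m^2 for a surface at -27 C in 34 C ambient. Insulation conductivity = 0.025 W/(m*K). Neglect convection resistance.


dT = 34 - (-27) = 61 K
thickness = k * dT / q_max * 1000
thickness = 0.025 * 61 / 25.5 * 1000
thickness = 59.8 mm

59.8


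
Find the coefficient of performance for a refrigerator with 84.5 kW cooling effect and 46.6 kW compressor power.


COP = Q_evap / W
COP = 84.5 / 46.6
COP = 1.813

1.813


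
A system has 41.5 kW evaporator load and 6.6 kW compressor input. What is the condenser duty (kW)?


Q_cond = Q_evap + W
Q_cond = 41.5 + 6.6
Q_cond = 48.1 kW

48.1


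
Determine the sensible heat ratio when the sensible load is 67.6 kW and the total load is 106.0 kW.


SHR = Q_sensible / Q_total
SHR = 67.6 / 106.0
SHR = 0.638

0.638


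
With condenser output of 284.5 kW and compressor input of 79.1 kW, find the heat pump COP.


COP_hp = Q_cond / W
COP_hp = 284.5 / 79.1
COP_hp = 3.597

3.597


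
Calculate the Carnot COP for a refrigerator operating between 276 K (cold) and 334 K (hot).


dT = 334 - 276 = 58 K
COP_carnot = T_cold / dT = 276 / 58
COP_carnot = 4.759

4.759


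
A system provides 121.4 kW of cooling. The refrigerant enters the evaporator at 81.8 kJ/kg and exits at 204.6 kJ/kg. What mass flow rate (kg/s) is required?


dh = 204.6 - 81.8 = 122.8 kJ/kg
m_dot = Q / dh = 121.4 / 122.8 = 0.9886 kg/s

0.9886


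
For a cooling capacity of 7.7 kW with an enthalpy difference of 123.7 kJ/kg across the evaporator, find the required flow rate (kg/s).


m_dot = Q / dh
m_dot = 7.7 / 123.7
m_dot = 0.0622 kg/s

0.0622


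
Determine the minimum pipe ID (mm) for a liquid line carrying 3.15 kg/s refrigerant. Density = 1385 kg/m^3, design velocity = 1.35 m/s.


A = m_dot / (rho * v) = 3.15 / (1385 * 1.35) = 0.001684717208 m^2
d = sqrt(4*A/pi) * 1000
d = 46.3 mm

46.3


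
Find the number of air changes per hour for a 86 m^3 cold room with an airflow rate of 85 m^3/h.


ACH = flow / volume
ACH = 85 / 86
ACH = 0.988

0.988


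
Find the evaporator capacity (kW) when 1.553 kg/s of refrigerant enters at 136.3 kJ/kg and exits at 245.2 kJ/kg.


dh = 245.2 - 136.3 = 108.9 kJ/kg
Q_evap = m_dot * dh = 1.553 * 108.9
Q_evap = 169.12 kW

169.12


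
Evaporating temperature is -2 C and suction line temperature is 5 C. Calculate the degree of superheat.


Superheat = T_suction - T_evap
Superheat = 5 - (-2)
Superheat = 7 K

7


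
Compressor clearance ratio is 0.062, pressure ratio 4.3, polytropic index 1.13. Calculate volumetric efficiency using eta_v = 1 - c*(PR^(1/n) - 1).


PR^(1/n) = 4.3^(1/1.13) = 3.63572941
eta_v = 1 - 0.062 * (3.63572941 - 1)
eta_v = 0.8366

0.8366


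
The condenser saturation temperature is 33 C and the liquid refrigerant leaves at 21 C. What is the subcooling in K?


Subcooling = T_cond - T_liquid
Subcooling = 33 - 21
Subcooling = 12 K

12


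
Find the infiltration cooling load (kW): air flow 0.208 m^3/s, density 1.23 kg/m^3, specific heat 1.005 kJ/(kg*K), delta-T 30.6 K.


Q = V_dot * rho * cp * dT
Q = 0.208 * 1.23 * 1.005 * 30.6
Q = 7.868 kW

7.868


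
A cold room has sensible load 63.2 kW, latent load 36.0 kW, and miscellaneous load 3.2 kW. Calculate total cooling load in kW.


Q_total = Q_s + Q_l + Q_misc
Q_total = 63.2 + 36.0 + 3.2
Q_total = 102.4 kW

102.4


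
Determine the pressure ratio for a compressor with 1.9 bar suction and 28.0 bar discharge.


PR = P_high / P_low
PR = 28.0 / 1.9
PR = 14.737

14.737


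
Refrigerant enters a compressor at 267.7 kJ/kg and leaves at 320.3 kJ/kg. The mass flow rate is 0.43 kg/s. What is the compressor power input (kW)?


dh = 320.3 - 267.7 = 52.6 kJ/kg
W = m_dot * dh = 0.43 * 52.6 = 22.62 kW

22.62


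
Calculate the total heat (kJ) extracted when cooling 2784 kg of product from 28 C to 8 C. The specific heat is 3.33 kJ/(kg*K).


dT = 28 - (8) = 20 K
Q = m * cp * dT = 2784 * 3.33 * 20
Q = 185414 kJ

185414


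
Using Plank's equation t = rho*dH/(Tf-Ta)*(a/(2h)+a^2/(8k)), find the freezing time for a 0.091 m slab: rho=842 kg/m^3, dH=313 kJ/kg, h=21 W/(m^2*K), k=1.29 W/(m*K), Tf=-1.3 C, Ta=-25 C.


dT = -1.3 - (-25) = 23.7 K
term1 = a/(2h) = 0.091/(2*21) = 0.002166666667
term2 = a^2/(8k) = 0.091^2/(8*1.29) = 0.0008024224806
t = rho*dH*1000/dT * (term1 + term2)
t = 842*313*1000/23.7 * (0.002166666667 + 0.0008024224806)
t = 33017 s

33017


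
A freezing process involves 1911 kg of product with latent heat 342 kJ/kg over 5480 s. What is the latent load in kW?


Q_lat = m * h_fg / t
Q_lat = 1911 * 342 / 5480
Q_lat = 119.26 kW

119.26


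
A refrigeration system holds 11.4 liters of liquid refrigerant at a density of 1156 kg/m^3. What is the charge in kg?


Charge = V * rho / 1000
Charge = 11.4 * 1156 / 1000
Charge = 13.18 kg

13.18


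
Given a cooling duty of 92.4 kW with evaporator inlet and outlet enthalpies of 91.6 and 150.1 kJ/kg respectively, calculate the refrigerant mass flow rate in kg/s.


dh = 150.1 - 91.6 = 58.5 kJ/kg
m_dot = Q / dh = 92.4 / 58.5 = 1.5795 kg/s

1.5795


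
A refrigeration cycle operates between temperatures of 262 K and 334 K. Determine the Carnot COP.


dT = 334 - 262 = 72 K
COP_carnot = T_cold / dT = 262 / 72
COP_carnot = 3.639

3.639


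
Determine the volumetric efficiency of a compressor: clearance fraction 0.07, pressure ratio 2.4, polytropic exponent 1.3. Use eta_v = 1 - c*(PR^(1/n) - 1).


PR^(1/n) = 2.4^(1/1.3) = 1.96096655
eta_v = 1 - 0.07 * (1.96096655 - 1)
eta_v = 0.9327

0.9327


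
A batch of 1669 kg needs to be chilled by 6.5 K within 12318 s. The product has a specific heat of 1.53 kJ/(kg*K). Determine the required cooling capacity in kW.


Q = m * cp * dT / t
Q = 1669 * 1.53 * 6.5 / 12318
Q = 1.347 kW

1.347


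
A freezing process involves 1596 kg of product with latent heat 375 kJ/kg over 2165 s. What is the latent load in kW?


Q_lat = m * h_fg / t
Q_lat = 1596 * 375 / 2165
Q_lat = 276.44 kW

276.44


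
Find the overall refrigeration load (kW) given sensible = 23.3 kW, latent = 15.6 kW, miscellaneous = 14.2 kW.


Q_total = Q_s + Q_l + Q_misc
Q_total = 23.3 + 15.6 + 14.2
Q_total = 53.1 kW

53.1


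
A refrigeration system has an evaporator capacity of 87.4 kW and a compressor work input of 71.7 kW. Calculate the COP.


COP = Q_evap / W
COP = 87.4 / 71.7
COP = 1.219

1.219


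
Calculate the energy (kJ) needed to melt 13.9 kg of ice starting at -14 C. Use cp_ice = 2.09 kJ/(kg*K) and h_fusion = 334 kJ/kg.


Sensible heat = cp * dT = 2.09 * 14 = 29.26 kJ/kg
Total per kg = 29.26 + 334 = 363.26 kJ/kg
Q = m * total = 13.9 * 363.26
Q = 5049.3 kJ

5049.3


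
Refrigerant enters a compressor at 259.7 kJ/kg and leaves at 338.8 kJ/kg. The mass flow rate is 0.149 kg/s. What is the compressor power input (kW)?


dh = 338.8 - 259.7 = 79.1 kJ/kg
W = m_dot * dh = 0.149 * 79.1 = 11.79 kW

11.79


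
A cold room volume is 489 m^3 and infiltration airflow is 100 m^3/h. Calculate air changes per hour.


ACH = flow / volume
ACH = 100 / 489
ACH = 0.204

0.204


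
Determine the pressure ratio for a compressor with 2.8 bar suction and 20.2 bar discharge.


PR = P_high / P_low
PR = 20.2 / 2.8
PR = 7.214

7.214


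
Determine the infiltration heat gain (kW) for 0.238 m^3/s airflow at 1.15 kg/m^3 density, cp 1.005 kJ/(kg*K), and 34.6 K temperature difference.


Q = V_dot * rho * cp * dT
Q = 0.238 * 1.15 * 1.005 * 34.6
Q = 9.517 kW

9.517
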